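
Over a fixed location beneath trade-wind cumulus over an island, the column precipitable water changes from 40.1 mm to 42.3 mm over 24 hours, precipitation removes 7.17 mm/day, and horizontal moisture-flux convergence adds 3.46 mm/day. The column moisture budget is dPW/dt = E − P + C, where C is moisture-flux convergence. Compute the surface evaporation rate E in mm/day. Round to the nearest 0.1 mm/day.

E ≈ 5.9 mm/day

dPW/dt = (42.3 − 40.1) mm / (24/24 day) = +2.200 mm/day.
E = dPW/dt + P − C = (+2.200) + 7.17 − (3.46) = 5.9 mm/day.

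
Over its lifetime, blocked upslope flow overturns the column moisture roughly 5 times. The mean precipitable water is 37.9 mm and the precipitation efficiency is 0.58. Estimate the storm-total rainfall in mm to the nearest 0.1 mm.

rainfall ≈ 109.9 mm

Each cycle deposits ε × PW = 0.58 × 37.9 = 21.982 mm.
Over 5 cycles: 5 × 21.982 = 109.9 mm.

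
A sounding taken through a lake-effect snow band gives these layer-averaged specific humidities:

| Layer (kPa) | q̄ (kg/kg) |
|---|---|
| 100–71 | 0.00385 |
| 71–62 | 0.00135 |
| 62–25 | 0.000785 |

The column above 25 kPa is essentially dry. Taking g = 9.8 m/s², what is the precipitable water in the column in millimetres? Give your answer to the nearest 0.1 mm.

PW ≈ 15.6 mm

Precipitable water is the column-integrated vapour mass per unit area: PW = (1/g) Σ q̄ Δp, with q in kg/kg and Δp in Pa (1 kg/m² of water = 1 mm).
Layer 100–71 kPa: Δp = 290 hPa = 29000 Pa, q̄ = 0.00385 kg/kg → 0.00385 × 29000 / 9.8 = 11.39 mm
Layer 71–62 kPa: Δp = 90 hPa = 9000 Pa, q̄ = 0.00135 kg/kg → 0.00135 × 9000 / 9.8 = 1.24 mm
Layer 62–25 kPa: Δp = 370 hPa = 37000 Pa, q̄ = 0.000785 kg/kg → 0.000785 × 37000 / 9.8 = 2.96 mm
PW = 11.39 + 1.24 + 2.96 = 15.59 ≈ 15.6 mm.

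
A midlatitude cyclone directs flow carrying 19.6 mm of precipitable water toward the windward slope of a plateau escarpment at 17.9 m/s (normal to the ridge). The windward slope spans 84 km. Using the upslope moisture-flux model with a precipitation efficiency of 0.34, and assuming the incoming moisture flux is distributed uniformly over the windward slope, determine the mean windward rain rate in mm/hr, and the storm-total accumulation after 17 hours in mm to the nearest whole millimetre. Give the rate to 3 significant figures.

R ≈ 5.11 mm/hr; total ≈ 87 mm

Incoming column moisture flux per unit ridge length: F = V × PW = 17.9 × 19.6 = 350.84 mm·m/s.
Spread over the 84 km slope with efficiency ε = 0.34: R = ε·F/W = 0.34 × 350.84 / 84000 m = 1.420e-03 mm/s.
R = 1.420e-03 × 3600 = 5.11 mm/hr.
Over 17 h: total = 5.11 × 17 = 86.87 ≈ 87 mm.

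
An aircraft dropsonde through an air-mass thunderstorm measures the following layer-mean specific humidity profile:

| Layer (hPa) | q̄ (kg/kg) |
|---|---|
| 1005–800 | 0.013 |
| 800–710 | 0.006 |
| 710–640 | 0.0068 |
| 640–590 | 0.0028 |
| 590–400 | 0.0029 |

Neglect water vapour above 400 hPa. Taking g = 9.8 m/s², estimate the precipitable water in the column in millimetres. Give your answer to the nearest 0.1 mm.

Precipitable water is the column-integrated vapour mass per unit area: PW = (1/g) Σ q̄ Δp, with q in kg/kg and Δp in Pa (1 kg/m² of water = 1 mm).
Layer 1005–800 hPa: Δp = 205 hPa = 20500 Pa, q̄ = 0.013 kg/kg → 0.013 × 20500 / 9.8 = 27.19 mm
Layer 800–710 hPa: Δp = 90 hPa = 9000 Pa, q̄ = 0.006 kg/kg → 0.006 × 9000 / 9.8 = 5.51 mm
Layer 710–640 hPa: Δp = 70 hPa = 7000 Pa, q̄ = 0.0068 kg/kg → 0.0068 × 7000 / 9.8 = 4.86 mm
Layer 640–590 hPa: Δp = 50 hPa = 5000 Pa, q̄ = 0.0028 kg/kg → 0.0028 × 5000 / 9.8 = 1.43 mm
Layer 590–400 hPa: Δp = 190 hPa = 19000 Pa, q̄ = 0.0029 kg/kg → 0.0029 × 19000 / 9.8 = 5.62 mm
PW = 27.19 + 5.51 + 4.86 + 1.43 + 5.62 = 44.61 ≈ 44.6 mm.

PW ≈ 44.6 mm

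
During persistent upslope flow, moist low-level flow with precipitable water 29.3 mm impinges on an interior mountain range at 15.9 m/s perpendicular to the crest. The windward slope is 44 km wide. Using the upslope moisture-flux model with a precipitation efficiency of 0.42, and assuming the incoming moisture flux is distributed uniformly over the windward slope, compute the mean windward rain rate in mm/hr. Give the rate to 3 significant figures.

R ≈ 16.0 mm/hr

Incoming column moisture flux per unit ridge length: F = V × PW = 15.9 × 29.3 = 465.87 mm·m/s.
Spread over the 44 km slope with efficiency ε = 0.42: R = ε·F/W = 0.42 × 465.87 / 44000 m = 4.447e-03 mm/s.
R = 4.447e-03 × 3600 = 16.0 mm/hr.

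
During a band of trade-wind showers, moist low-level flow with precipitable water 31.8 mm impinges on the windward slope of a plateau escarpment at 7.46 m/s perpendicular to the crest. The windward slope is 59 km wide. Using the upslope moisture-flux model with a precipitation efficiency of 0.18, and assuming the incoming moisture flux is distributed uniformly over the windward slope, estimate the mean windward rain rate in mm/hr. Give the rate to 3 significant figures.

Incoming column moisture flux per unit ridge length: F = V × PW = 7.46 × 31.8 = 237.228 mm·m/s.
Spread over the 59 km slope with efficiency ε = 0.18: R = ε·F/W = 0.18 × 237.228 / 59000 m = 7.237e-04 mm/s.
R = 7.237e-04 × 3600 = 2.61 mm/hr.

R ≈ 2.61 mm/hr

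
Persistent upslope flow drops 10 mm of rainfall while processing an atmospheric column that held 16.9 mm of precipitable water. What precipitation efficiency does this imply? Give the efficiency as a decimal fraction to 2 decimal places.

ε ≈ 0.59

ε = rainfall / PW = 10 / 16.9 = 0.59.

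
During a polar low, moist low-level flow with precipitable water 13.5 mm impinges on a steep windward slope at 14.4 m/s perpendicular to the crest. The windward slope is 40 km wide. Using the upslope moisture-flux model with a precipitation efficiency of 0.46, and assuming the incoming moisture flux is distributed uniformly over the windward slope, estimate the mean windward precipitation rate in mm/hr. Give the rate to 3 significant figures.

Incoming column moisture flux per unit ridge length: F = V × PW = 14.4 × 13.5 = 194.4 mm·m/s.
Spread over the 40 km slope with efficiency ε = 0.46: R = ε·F/W = 0.46 × 194.4 / 40000 m = 2.236e-03 mm/s.
R = 2.236e-03 × 3600 = 8.05 mm/hr.

R ≈ 8.05 mm/hr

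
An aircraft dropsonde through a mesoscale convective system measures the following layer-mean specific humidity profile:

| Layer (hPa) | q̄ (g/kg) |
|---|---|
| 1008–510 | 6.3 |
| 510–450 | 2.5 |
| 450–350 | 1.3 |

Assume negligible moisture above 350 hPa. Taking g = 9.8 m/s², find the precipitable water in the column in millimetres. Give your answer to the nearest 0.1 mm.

PW ≈ 34.9 mm

Precipitable water is the column-integrated vapour mass per unit area: PW = (1/g) Σ q̄ Δp, with q in kg/kg and Δp in Pa (1 kg/m² of water = 1 mm).
Layer 1008–510 hPa: Δp = 498 hPa = 49800 Pa, q̄ = 0.0063 kg/kg → 0.0063 × 49800 / 9.8 = 32.01 mm
Layer 510–450 hPa: Δp = 60 hPa = 6000 Pa, q̄ = 0.0025 kg/kg → 0.0025 × 6000 / 9.8 = 1.53 mm
Layer 450–350 hPa: Δp = 100 hPa = 10000 Pa, q̄ = 0.0013 kg/kg → 0.0013 × 10000 / 9.8 = 1.33 mm
PW = 32.01 + 1.53 + 1.33 = 34.87 ≈ 34.9 mm.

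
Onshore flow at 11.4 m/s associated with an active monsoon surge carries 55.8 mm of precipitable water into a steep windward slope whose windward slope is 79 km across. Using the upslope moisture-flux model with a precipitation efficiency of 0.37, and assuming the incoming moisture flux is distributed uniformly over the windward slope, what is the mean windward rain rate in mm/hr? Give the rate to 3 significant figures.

R ≈ 10.7 mm/hr

Incoming column moisture flux per unit ridge length: F = V × PW = 11.4 × 55.8 = 636.12 mm·m/s.
Spread over the 79 km slope with efficiency ε = 0.37: R = ε·F/W = 0.37 × 636.12 / 79000 m = 2.979e-03 mm/s.
R = 2.979e-03 × 3600 = 10.7 mm/hr.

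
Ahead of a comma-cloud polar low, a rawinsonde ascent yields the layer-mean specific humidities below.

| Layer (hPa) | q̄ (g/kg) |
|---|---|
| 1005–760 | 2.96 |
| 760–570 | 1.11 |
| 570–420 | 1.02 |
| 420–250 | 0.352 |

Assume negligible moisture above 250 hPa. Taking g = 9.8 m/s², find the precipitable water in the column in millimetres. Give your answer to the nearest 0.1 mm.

PW ≈ 11.7 mm

Precipitable water is the column-integrated vapour mass per unit area: PW = (1/g) Σ q̄ Δp, with q in kg/kg and Δp in Pa (1 kg/m² of water = 1 mm).
Layer 1005–760 hPa: Δp = 245 hPa = 24500 Pa, q̄ = 0.00296 kg/kg → 0.00296 × 24500 / 9.8 = 7.40 mm
Layer 760–570 hPa: Δp = 190 hPa = 19000 Pa, q̄ = 0.00111 kg/kg → 0.00111 × 19000 / 9.8 = 2.15 mm
Layer 570–420 hPa: Δp = 150 hPa = 15000 Pa, q̄ = 0.00102 kg/kg → 0.00102 × 15000 / 9.8 = 1.56 mm
Layer 420–250 hPa: Δp = 170 hPa = 17000 Pa, q̄ = 0.000352 kg/kg → 0.000352 × 17000 / 9.8 = 0.61 mm
PW = 7.40 + 2.15 + 1.56 + 0.61 = 11.72 ≈ 11.7 mm.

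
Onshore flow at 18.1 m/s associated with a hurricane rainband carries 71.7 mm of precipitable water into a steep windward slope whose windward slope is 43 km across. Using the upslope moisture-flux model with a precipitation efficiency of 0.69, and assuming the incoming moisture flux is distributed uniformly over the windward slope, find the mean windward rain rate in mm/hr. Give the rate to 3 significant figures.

R ≈ 75.0 mm/hr

Incoming column moisture flux per unit ridge length: F = V × PW = 18.1 × 71.7 = 1297.77 mm·m/s.
Spread over the 43 km slope with efficiency ε = 0.69: R = ε·F/W = 0.69 × 1297.77 / 43000 m = 2.082e-02 mm/s.
R = 2.082e-02 × 3600 = 75.0 mm/hr.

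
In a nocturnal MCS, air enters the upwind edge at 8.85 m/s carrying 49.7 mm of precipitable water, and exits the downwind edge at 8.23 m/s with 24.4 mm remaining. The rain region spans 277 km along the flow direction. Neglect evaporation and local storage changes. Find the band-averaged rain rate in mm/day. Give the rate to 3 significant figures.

Column moisture flux per unit crosswind length is F = V × PW.
Inflow: F_in = 8.85 × 49.7 = 439.845 mm·m/s
Outflow: F_out = 8.23 × 24.4 = 200.812 mm·m/s
Steady-state rate R = (F_in − F_out)/L = (439.845 − 200.812) / 277000 m = 8.629e-04 mm/s.
R = 8.629e-04 × 3600 × 24 = 74.6 mm/day.

R ≈ 74.6 mm/day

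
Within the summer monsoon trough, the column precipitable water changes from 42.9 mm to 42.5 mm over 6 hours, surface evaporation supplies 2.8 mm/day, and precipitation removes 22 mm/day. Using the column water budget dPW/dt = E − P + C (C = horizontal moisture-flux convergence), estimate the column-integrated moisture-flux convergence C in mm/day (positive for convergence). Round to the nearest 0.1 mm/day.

dPW/dt = (42.5 − 42.9) mm / (6/24 day) = -1.600 mm/day.
C = dPW/dt − E + P = (-1.600) − 2.8 + 22 = 17.6 mm/day.

C ≈ 17.6 mm/day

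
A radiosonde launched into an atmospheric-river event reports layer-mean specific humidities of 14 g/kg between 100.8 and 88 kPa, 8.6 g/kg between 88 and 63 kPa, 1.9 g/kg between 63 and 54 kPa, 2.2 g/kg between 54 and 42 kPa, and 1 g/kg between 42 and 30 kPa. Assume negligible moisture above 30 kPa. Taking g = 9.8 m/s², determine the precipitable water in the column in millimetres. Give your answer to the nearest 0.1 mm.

Precipitable water is the column-integrated vapour mass per unit area: PW = (1/g) Σ q̄ Δp, with q in kg/kg and Δp in Pa (1 kg/m² of water = 1 mm).
Layer 100.8–88 kPa: Δp = 128 hPa = 12800 Pa, q̄ = 0.014 kg/kg → 0.014 × 12800 / 9.8 = 18.29 mm
Layer 88–63 kPa: Δp = 250 hPa = 25000 Pa, q̄ = 0.0086 kg/kg → 0.0086 × 25000 / 9.8 = 21.94 mm
Layer 63–54 kPa: Δp = 90 hPa = 9000 Pa, q̄ = 0.0019 kg/kg → 0.0019 × 9000 / 9.8 = 1.74 mm
Layer 54–42 kPa: Δp = 120 hPa = 12000 Pa, q̄ = 0.0022 kg/kg → 0.0022 × 12000 / 9.8 = 2.69 mm
Layer 42–30 kPa: Δp = 120 hPa = 12000 Pa, q̄ = 0.001 kg/kg → 0.001 × 12000 / 9.8 = 1.22 mm
PW = 18.29 + 21.94 + 1.74 + 2.69 + 1.22 = 45.88 ≈ 45.9 mm.

PW ≈ 45.9 mm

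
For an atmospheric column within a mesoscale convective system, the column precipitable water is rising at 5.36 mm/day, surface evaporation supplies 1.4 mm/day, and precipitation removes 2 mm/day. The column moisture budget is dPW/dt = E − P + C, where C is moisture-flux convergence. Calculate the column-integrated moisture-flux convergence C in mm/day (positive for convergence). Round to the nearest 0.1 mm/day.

C ≈ 6.0 mm/day

dPW/dt = +5.36 mm/day.
C = dPW/dt − E + P = (+5.36) − 1.4 + 2 = 6.0 mm/day.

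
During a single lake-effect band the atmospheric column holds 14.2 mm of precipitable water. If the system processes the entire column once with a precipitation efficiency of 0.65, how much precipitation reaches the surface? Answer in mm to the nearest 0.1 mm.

Precipitation = ε × PW = 0.65 × 14.2 = 9.2 mm.

precipitation ≈ 9.2 mm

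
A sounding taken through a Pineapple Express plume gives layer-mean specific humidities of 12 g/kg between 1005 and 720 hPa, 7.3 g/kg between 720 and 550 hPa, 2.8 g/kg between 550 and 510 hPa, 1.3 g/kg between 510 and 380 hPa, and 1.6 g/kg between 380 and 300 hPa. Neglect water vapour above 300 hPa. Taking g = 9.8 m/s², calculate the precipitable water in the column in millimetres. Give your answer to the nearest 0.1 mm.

PW ≈ 51.7 mm

Precipitable water is the column-integrated vapour mass per unit area: PW = (1/g) Σ q̄ Δp, with q in kg/kg and Δp in Pa (1 kg/m² of water = 1 mm).
Layer 1005–720 hPa: Δp = 285 hPa = 28500 Pa, q̄ = 0.012 kg/kg → 0.012 × 28500 / 9.8 = 34.90 mm
Layer 720–550 hPa: Δp = 170 hPa = 17000 Pa, q̄ = 0.0073 kg/kg → 0.0073 × 17000 / 9.8 = 12.66 mm
Layer 550–510 hPa: Δp = 40 hPa = 4000 Pa, q̄ = 0.0028 kg/kg → 0.0028 × 4000 / 9.8 = 1.14 mm
Layer 510–380 hPa: Δp = 130 hPa = 13000 Pa, q̄ = 0.0013 kg/kg → 0.0013 × 13000 / 9.8 = 1.72 mm
Layer 380–300 hPa: Δp = 80 hPa = 8000 Pa, q̄ = 0.0016 kg/kg → 0.0016 × 8000 / 9.8 = 1.31 mm
PW = 34.90 + 12.66 + 1.14 + 1.72 + 1.31 = 51.73 ≈ 51.7 mm.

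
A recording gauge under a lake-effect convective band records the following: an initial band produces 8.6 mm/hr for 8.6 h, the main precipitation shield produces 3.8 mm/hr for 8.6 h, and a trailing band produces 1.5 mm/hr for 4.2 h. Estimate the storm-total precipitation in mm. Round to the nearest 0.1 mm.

total ≈ 112.9 mm

Total = Σ Rᵢ Δtᵢ = 8.6 × 8.6 + 3.8 × 8.6 + 1.5 × 4.2
      = 73.96 + 32.68 + 6.3 = 112.9 mm.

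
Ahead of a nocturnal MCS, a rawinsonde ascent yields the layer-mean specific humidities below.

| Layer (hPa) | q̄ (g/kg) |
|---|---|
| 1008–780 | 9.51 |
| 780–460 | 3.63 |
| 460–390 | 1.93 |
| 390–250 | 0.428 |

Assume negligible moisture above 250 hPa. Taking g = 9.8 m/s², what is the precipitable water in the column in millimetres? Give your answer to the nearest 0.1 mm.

PW ≈ 36.0 mm

Precipitable water is the column-integrated vapour mass per unit area: PW = (1/g) Σ q̄ Δp, with q in kg/kg and Δp in Pa (1 kg/m² of water = 1 mm).
Layer 1008–780 hPa: Δp = 228 hPa = 22800 Pa, q̄ = 0.00951 kg/kg → 0.00951 × 22800 / 9.8 = 22.13 mm
Layer 780–460 hPa: Δp = 320 hPa = 32000 Pa, q̄ = 0.00363 kg/kg → 0.00363 × 32000 / 9.8 = 11.85 mm
Layer 460–390 hPa: Δp = 70 hPa = 7000 Pa, q̄ = 0.00193 kg/kg → 0.00193 × 7000 / 9.8 = 1.38 mm
Layer 390–250 hPa: Δp = 140 hPa = 14000 Pa, q̄ = 0.000428 kg/kg → 0.000428 × 14000 / 9.8 = 0.61 mm
PW = 22.13 + 11.85 + 1.38 + 0.61 = 35.97 ≈ 36.0 mm.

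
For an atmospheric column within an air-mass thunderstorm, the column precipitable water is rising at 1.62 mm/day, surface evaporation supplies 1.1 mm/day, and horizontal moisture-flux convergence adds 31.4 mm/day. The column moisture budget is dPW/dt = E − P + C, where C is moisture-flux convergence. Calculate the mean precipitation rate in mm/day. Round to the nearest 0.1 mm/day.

P ≈ 30.9 mm/day

dPW/dt = +1.62 mm/day.
P = E + C − dPW/dt = 1.1 + (31.4) − (+1.62) = 30.9 mm/day.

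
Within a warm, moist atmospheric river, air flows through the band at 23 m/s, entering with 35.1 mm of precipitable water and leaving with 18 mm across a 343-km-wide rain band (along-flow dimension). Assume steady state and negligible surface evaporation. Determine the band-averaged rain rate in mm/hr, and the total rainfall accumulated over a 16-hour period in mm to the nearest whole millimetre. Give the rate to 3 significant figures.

R ≈ 4.13 mm/hr; total ≈ 66 mm

Column moisture flux per unit crosswind length is F = V × PW.
Inflow: F_in = 23 × 35.1 = 807.3 mm·m/s
Outflow: F_out = 23 × 18 = 414 mm·m/s
Steady-state rate R = (F_in − F_out)/L = (807.3 − 414) / 343000 m = 1.147e-03 mm/s.
R = 1.147e-03 × 3600 = 4.13 mm/hr.
Over 16 h: total = 4.13 × 16 = 66.08 ≈ 66 mm.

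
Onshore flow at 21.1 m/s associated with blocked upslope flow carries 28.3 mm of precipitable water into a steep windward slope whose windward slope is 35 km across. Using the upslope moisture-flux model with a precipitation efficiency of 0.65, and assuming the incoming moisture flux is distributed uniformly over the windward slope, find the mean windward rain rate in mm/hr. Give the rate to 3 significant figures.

Incoming column moisture flux per unit ridge length: F = V × PW = 21.1 × 28.3 = 597.13 mm·m/s.
Spread over the 35 km slope with efficiency ε = 0.65: R = ε·F/W = 0.65 × 597.13 / 35000 m = 1.109e-02 mm/s.
R = 1.109e-02 × 3600 = 39.9 mm/hr.

R ≈ 39.9 mm/hr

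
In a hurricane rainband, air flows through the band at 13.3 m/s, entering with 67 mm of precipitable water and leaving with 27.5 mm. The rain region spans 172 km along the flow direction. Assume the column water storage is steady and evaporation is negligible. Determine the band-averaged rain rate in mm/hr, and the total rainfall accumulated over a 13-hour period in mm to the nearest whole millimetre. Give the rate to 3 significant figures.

Column moisture flux per unit crosswind length is F = V × PW.
Inflow: F_in = 13.3 × 67 = 891.1 mm·m/s
Outflow: F_out = 13.3 × 27.5 = 365.75 mm·m/s
Steady-state rate R = (F_in − F_out)/L = (891.1 − 365.75) / 172000 m = 3.054e-03 mm/s.
R = 3.054e-03 × 3600 = 11.0 mm/hr.
Over 13 h: total = 11.0 × 13 = 143 mm.

R ≈ 11.0 mm/hr; total ≈ 143 mm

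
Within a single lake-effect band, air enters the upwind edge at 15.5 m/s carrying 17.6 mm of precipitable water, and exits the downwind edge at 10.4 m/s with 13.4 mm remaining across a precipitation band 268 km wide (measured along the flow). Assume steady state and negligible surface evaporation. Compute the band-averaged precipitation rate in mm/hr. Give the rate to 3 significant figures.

Column moisture flux per unit crosswind length is F = V × PW.
Inflow: F_in = 15.5 × 17.6 = 272.8 mm·m/s
Outflow: F_out = 10.4 × 13.4 = 139.36 mm·m/s
Steady-state rate R = (F_in − F_out)/L = (272.8 − 139.36) / 268000 m = 4.979e-04 mm/s.
R = 4.979e-04 × 3600 = 1.79 mm/hr.

R ≈ 1.79 mm/hr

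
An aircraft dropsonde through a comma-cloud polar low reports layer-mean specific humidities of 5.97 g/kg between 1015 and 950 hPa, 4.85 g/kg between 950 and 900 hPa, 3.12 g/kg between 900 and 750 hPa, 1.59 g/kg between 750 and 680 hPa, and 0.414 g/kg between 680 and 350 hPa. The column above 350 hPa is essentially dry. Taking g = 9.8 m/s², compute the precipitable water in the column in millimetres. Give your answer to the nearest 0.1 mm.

Precipitable water is the column-integrated vapour mass per unit area: PW = (1/g) Σ q̄ Δp, with q in kg/kg and Δp in Pa (1 kg/m² of water = 1 mm).
Layer 1015–950 hPa: Δp = 65 hPa = 6500 Pa, q̄ = 0.00597 kg/kg → 0.00597 × 6500 / 9.8 = 3.96 mm
Layer 950–900 hPa: Δp = 50 hPa = 5000 Pa, q̄ = 0.00485 kg/kg → 0.00485 × 5000 / 9.8 = 2.47 mm
Layer 900–750 hPa: Δp = 150 hPa = 15000 Pa, q̄ = 0.00312 kg/kg → 0.00312 × 15000 / 9.8 = 4.78 mm
Layer 750–680 hPa: Δp = 70 hPa = 7000 Pa, q̄ = 0.00159 kg/kg → 0.00159 × 7000 / 9.8 = 1.14 mm
Layer 680–350 hPa: Δp = 330 hPa = 33000 Pa, q̄ = 0.000414 kg/kg → 0.000414 × 33000 / 9.8 = 1.39 mm
PW = 3.96 + 2.47 + 4.78 + 1.14 + 1.39 = 13.74 ≈ 13.7 mm.

PW ≈ 13.7 mm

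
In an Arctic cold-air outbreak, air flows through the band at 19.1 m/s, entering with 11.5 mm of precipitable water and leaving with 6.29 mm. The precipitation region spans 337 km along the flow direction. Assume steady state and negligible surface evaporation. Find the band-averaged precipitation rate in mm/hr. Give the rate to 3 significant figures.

Column moisture flux per unit crosswind length is F = V × PW.
Inflow: F_in = 19.1 × 11.5 = 219.65 mm·m/s
Outflow: F_out = 19.1 × 6.29 = 120.139 mm·m/s
Steady-state rate R = (F_in − F_out)/L = (219.65 − 120.139) / 337000 m = 2.953e-04 mm/s.
R = 2.953e-04 × 3600 = 1.06 mm/hr.

R ≈ 1.06 mm/hr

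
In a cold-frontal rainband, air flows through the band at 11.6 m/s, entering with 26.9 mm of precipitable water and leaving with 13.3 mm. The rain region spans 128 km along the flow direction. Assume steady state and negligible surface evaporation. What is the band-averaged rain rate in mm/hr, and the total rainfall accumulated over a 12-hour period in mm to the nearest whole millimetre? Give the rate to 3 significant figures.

Column moisture flux per unit crosswind length is F = V × PW.
Inflow: F_in = 11.6 × 26.9 = 312.04 mm·m/s
Outflow: F_out = 11.6 × 13.3 = 154.28 mm·m/s
Steady-state rate R = (F_in − F_out)/L = (312.04 − 154.28) / 128000 m = 1.232e-03 mm/s.
R = 1.232e-03 × 3600 = 4.44 mm/hr.
Over 12 h: total = 4.44 × 12 = 53.28 ≈ 53 mm.

R ≈ 4.44 mm/hr; total ≈ 53 mm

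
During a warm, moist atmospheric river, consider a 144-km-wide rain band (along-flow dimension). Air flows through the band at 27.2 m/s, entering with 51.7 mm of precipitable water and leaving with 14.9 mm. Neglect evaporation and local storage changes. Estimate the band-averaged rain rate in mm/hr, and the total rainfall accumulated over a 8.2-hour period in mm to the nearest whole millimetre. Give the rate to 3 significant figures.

R ≈ 25.0 mm/hr; total ≈ 205 mm

Column moisture flux per unit crosswind length is F = V × PW.
Inflow: F_in = 27.2 × 51.7 = 1406.24 mm·m/s
Outflow: F_out = 27.2 × 14.9 = 405.28 mm·m/s
Steady-state rate R = (F_in − F_out)/L = (1406.24 − 405.28) / 144000 m = 6.951e-03 mm/s.
R = 6.951e-03 × 3600 = 25.0 mm/hr.
Over 8.2 h: total = 25.0 × 8.2 = 205 mm.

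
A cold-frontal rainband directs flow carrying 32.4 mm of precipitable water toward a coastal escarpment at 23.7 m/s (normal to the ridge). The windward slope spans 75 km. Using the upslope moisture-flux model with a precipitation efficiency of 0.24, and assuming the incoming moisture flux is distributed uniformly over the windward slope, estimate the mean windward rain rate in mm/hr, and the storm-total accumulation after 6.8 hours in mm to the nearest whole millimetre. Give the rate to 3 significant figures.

R ≈ 8.85 mm/hr; total ≈ 60 mm

Incoming column moisture flux per unit ridge length: F = V × PW = 23.7 × 32.4 = 767.88 mm·m/s.
Spread over the 75 km slope with efficiency ε = 0.24: R = ε·F/W = 0.24 × 767.88 / 75000 m = 2.457e-03 mm/s.
R = 2.457e-03 × 3600 = 8.85 mm/hr.
Over 6.8 h: total = 8.85 × 6.8 = 60.18 ≈ 60 mm.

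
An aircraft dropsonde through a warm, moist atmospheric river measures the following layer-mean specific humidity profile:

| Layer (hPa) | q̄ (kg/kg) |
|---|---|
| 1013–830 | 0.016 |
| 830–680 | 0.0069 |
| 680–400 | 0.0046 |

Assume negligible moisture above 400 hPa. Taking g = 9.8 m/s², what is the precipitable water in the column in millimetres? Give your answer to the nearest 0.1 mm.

PW ≈ 53.6 mm

Precipitable water is the column-integrated vapour mass per unit area: PW = (1/g) Σ q̄ Δp, with q in kg/kg and Δp in Pa (1 kg/m² of water = 1 mm).
Layer 1013–830 hPa: Δp = 183 hPa = 18300 Pa, q̄ = 0.016 kg/kg → 0.016 × 18300 / 9.8 = 29.88 mm
Layer 830–680 hPa: Δp = 150 hPa = 15000 Pa, q̄ = 0.0069 kg/kg → 0.0069 × 15000 / 9.8 = 10.56 mm
Layer 680–400 hPa: Δp = 280 hPa = 28000 Pa, q̄ = 0.0046 kg/kg → 0.0046 × 28000 / 9.8 = 13.14 mm
PW = 29.88 + 10.56 + 13.14 = 53.58 ≈ 53.6 mm.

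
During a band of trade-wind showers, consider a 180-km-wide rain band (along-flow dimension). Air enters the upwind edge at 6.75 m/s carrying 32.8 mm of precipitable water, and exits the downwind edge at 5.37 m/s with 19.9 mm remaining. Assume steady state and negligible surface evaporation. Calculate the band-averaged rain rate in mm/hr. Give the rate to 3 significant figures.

Column moisture flux per unit crosswind length is F = V × PW.
Inflow: F_in = 6.75 × 32.8 = 221.4 mm·m/s
Outflow: F_out = 5.37 × 19.9 = 106.863 mm·m/s
Steady-state rate R = (F_in − F_out)/L = (221.4 − 106.863) / 180000 m = 6.363e-04 mm/s.
R = 6.363e-04 × 3600 = 2.29 mm/hr.

R ≈ 2.29 mm/hr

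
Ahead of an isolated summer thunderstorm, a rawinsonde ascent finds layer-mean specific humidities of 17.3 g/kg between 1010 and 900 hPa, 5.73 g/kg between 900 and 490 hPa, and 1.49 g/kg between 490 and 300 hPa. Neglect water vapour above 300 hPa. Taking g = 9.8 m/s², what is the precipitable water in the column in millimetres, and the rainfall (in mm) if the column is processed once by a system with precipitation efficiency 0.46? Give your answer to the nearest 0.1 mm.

Precipitable water is the column-integrated vapour mass per unit area: PW = (1/g) Σ q̄ Δp, with q in kg/kg and Δp in Pa (1 kg/m² of water = 1 mm).
Layer 1010–900 hPa: Δp = 110 hPa = 11000 Pa, q̄ = 0.0173 kg/kg → 0.0173 × 11000 / 9.8 = 19.42 mm
Layer 900–490 hPa: Δp = 410 hPa = 41000 Pa, q̄ = 0.00573 kg/kg → 0.00573 × 41000 / 9.8 = 23.97 mm
Layer 490–300 hPa: Δp = 190 hPa = 19000 Pa, q̄ = 0.00149 kg/kg → 0.00149 × 19000 / 9.8 = 2.89 mm
PW = 19.42 + 23.97 + 2.89 = 46.28 ≈ 46.3 mm.
Rainfall = ε × PW = 0.46 × 46.3 = 21.3 mm.

PW ≈ 46.3 mm; rainfall ≈ 21.3 mm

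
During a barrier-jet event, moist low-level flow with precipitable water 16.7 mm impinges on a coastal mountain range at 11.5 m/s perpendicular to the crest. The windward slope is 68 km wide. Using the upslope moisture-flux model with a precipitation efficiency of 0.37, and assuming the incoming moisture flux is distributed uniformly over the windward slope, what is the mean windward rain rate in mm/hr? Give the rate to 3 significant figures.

Incoming column moisture flux per unit ridge length: F = V × PW = 11.5 × 16.7 = 192.05 mm·m/s.
Spread over the 68 km slope with efficiency ε = 0.37: R = ε·F/W = 0.37 × 192.05 / 68000 m = 1.045e-03 mm/s.
R = 1.045e-03 × 3600 = 3.76 mm/hr.

R ≈ 3.76 mm/hr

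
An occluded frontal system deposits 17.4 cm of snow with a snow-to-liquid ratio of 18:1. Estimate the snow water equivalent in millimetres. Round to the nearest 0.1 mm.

SWE ≈ 9.7 mm

SWE = snow depth / ratio = 17.4 cm / 18 = 0.967 cm = 9.7 mm.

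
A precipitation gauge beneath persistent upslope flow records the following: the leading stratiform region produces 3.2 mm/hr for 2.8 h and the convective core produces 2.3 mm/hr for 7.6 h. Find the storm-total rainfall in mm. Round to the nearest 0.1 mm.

total ≈ 26.4 mm

Total = Σ Rᵢ Δtᵢ = 3.2 × 2.8 + 2.3 × 7.6
      = 8.96 + 17.48 = 26.4 mm.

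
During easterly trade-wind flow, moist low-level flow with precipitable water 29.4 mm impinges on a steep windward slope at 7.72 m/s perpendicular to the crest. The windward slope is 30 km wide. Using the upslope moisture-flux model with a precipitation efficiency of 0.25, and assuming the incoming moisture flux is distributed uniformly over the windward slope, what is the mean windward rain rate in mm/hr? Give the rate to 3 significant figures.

Incoming column moisture flux per unit ridge length: F = V × PW = 7.72 × 29.4 = 226.968 mm·m/s.
Spread over the 30 km slope with efficiency ε = 0.25: R = ε·F/W = 0.25 × 226.968 / 30000 m = 1.891e-03 mm/s.
R = 1.891e-03 × 3600 = 6.81 mm/hr.

R ≈ 6.81 mm/hr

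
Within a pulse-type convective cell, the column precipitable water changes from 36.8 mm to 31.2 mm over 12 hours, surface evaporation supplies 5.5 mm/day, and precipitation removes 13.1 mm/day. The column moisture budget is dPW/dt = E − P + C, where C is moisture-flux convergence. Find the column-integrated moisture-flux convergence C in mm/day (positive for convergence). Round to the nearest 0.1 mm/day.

C ≈ -3.6 mm/day

dPW/dt = (31.2 − 36.8) mm / (12/24 day) = -11.200 mm/day.
C = dPW/dt − E + P = (-11.200) − 5.5 + 13.1 = -3.6 mm/day.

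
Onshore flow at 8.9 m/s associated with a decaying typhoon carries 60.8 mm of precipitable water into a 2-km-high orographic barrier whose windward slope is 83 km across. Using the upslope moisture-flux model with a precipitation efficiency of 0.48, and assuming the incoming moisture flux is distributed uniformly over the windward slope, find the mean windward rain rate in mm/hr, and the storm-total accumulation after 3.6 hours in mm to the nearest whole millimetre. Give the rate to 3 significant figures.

R ≈ 11.3 mm/hr; total ≈ 41 mm

Incoming column moisture flux per unit ridge length: F = V × PW = 8.9 × 60.8 = 541.12 mm·m/s.
Spread over the 83 km slope with efficiency ε = 0.48: R = ε·F/W = 0.48 × 541.12 / 83000 m = 3.129e-03 mm/s.
R = 3.129e-03 × 3600 = 11.3 mm/hr.
Over 3.6 h: total = 11.3 × 3.6 = 40.68 ≈ 41 mm.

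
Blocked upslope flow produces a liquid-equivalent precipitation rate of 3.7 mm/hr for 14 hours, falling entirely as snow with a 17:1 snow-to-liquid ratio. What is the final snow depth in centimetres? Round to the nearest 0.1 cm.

Liquid-equivalent depth = 3.7 × 14 = 51.8 mm.
Snow depth = 51.8 mm × 17 = 880.6 mm = 88.1 cm.

snow depth ≈ 88.1 cm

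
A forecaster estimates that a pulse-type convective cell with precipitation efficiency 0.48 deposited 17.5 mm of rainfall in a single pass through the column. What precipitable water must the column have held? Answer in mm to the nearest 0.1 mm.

PW = rainfall / ε = 17.5 / 0.48 = 36.5 mm.

PW ≈ 36.5 mm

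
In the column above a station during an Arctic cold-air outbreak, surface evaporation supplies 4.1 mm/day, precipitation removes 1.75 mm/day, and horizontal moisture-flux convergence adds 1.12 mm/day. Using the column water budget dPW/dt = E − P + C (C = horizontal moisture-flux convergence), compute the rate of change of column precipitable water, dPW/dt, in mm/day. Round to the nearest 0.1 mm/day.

dPW/dt ≈ 3.5 mm/day

dPW/dt = E − P + C = 4.1 − 1.75 + (1.12) = 3.5 mm/day.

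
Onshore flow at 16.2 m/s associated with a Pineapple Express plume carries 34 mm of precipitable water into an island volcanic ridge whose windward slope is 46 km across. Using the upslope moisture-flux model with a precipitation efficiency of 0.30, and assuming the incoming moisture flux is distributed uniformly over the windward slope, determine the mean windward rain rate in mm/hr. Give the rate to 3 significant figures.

R ≈ 12.9 mm/hr

Incoming column moisture flux per unit ridge length: F = V × PW = 16.2 × 34 = 550.8 mm·m/s.
Spread over the 46 km slope with efficiency ε = 0.30: R = ε·F/W = 0.30 × 550.8 / 46000 m = 3.592e-03 mm/s.
R = 3.592e-03 × 3600 = 12.9 mm/hr.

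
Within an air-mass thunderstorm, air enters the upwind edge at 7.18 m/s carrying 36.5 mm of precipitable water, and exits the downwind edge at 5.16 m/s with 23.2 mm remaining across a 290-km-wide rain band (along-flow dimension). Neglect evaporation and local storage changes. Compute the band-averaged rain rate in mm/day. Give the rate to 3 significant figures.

Column moisture flux per unit crosswind length is F = V × PW.
Inflow: F_in = 7.18 × 36.5 = 262.07 mm·m/s
Outflow: F_out = 5.16 × 23.2 = 119.712 mm·m/s
Steady-state rate R = (F_in − F_out)/L = (262.07 − 119.712) / 290000 m = 4.909e-04 mm/s.
R = 4.909e-04 × 3600 × 24 = 42.4 mm/day.

R ≈ 42.4 mm/day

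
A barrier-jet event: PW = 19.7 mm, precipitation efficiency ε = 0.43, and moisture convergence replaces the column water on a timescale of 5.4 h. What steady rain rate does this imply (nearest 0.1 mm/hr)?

Each overturning extracts ε × PW = 0.43 × 19.7 = 8.471 mm.
Rate = ε·PW / τ = 8.471 / 5.4 h = 1.6 mm/hr.

R ≈ 1.6 mm/hr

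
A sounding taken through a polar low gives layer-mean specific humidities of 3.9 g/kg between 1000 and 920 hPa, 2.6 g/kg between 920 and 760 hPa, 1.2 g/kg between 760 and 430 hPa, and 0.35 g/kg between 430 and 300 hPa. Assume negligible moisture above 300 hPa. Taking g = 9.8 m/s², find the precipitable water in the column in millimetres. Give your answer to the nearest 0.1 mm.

PW ≈ 11.9 mm

Precipitable water is the column-integrated vapour mass per unit area: PW = (1/g) Σ q̄ Δp, with q in kg/kg and Δp in Pa (1 kg/m² of water = 1 mm).
Layer 1000–920 hPa: Δp = 80 hPa = 8000 Pa, q̄ = 0.0039 kg/kg → 0.0039 × 8000 / 9.8 = 3.18 mm
Layer 920–760 hPa: Δp = 160 hPa = 16000 Pa, q̄ = 0.0026 kg/kg → 0.0026 × 16000 / 9.8 = 4.24 mm
Layer 760–430 hPa: Δp = 330 hPa = 33000 Pa, q̄ = 0.0012 kg/kg → 0.0012 × 33000 / 9.8 = 4.04 mm
Layer 430–300 hPa: Δp = 130 hPa = 13000 Pa, q̄ = 0.00035 kg/kg → 0.00035 × 13000 / 9.8 = 0.46 mm
PW = 3.18 + 4.24 + 4.04 + 0.46 = 11.92 ≈ 11.9 mm.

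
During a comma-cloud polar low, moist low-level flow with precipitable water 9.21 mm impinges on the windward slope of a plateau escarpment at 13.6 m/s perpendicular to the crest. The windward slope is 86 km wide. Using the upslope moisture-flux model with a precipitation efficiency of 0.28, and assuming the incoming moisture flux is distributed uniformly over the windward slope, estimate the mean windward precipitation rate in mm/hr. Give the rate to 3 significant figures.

R ≈ 1.47 mm/hr

Incoming column moisture flux per unit ridge length: F = V × PW = 13.6 × 9.21 = 125.256 mm·m/s.
Spread over the 86 km slope with efficiency ε = 0.28: R = ε·F/W = 0.28 × 125.256 / 86000 m = 4.078e-04 mm/s.
R = 4.078e-04 × 3600 = 1.47 mm/hr.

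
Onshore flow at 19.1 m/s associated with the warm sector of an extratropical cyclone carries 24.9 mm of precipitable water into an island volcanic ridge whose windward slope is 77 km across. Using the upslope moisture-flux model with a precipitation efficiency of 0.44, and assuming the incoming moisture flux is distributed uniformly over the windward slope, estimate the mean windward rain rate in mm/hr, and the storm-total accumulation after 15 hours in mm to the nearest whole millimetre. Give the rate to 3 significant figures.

R ≈ 9.78 mm/hr; total ≈ 147 mm

Incoming column moisture flux per unit ridge length: F = V × PW = 19.1 × 24.9 = 475.59 mm·m/s.
Spread over the 77 km slope with efficiency ε = 0.44: R = ε·F/W = 0.44 × 475.59 / 77000 m = 2.718e-03 mm/s.
R = 2.718e-03 × 3600 = 9.78 mm/hr.
Over 15 h: total = 9.78 × 15 = 146.7 ≈ 147 mm.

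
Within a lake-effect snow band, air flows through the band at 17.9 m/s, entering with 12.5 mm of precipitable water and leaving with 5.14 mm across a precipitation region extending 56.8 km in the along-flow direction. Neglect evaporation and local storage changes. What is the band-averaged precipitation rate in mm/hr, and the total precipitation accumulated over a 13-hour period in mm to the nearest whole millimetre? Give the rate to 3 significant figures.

R ≈ 8.35 mm/hr; total ≈ 109 mm

Column moisture flux per unit crosswind length is F = V × PW.
Inflow: F_in = 17.9 × 12.5 = 223.75 mm·m/s
Outflow: F_out = 17.9 × 5.14 = 92.006 mm·m/s
Steady-state rate R = (F_in − F_out)/L = (223.75 − 92.006) / 56800 m = 2.319e-03 mm/s.
R = 2.319e-03 × 3600 = 8.35 mm/hr.
Over 13 h: total = 8.35 × 13 = 108.55 ≈ 109 mm.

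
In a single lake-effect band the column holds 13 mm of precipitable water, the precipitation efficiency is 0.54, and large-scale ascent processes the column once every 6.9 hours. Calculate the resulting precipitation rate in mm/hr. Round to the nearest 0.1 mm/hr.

Each overturning extracts ε × PW = 0.54 × 13 = 7.02 mm.
Rate = ε·PW / τ = 7.02 / 6.9 h = 1.0 mm/hr.

R ≈ 1.0 mm/hr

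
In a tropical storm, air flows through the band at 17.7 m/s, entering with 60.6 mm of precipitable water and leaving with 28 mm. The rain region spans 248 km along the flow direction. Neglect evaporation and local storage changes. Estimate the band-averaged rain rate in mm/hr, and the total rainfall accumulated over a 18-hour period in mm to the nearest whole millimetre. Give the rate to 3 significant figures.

Column moisture flux per unit crosswind length is F = V × PW.
Inflow: F_in = 17.7 × 60.6 = 1072.62 mm·m/s
Outflow: F_out = 17.7 × 28 = 495.6 mm·m/s
Steady-state rate R = (F_in − F_out)/L = (1072.62 − 495.6) / 248000 m = 2.327e-03 mm/s.
R = 2.327e-03 × 3600 = 8.38 mm/hr.
Over 18 h: total = 8.38 × 18 = 150.84 ≈ 151 mm.

R ≈ 8.38 mm/hr; total ≈ 151 mm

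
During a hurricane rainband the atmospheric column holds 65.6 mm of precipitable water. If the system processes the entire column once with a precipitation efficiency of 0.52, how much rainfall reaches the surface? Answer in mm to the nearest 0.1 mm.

rainfall ≈ 34.1 mm

Rainfall = ε × PW = 0.52 × 65.6 = 34.1 mm.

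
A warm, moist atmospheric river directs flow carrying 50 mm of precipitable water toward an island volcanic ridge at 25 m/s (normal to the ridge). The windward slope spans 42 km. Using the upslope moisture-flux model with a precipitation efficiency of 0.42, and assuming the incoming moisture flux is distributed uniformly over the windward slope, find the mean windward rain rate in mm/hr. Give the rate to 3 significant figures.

Incoming column moisture flux per unit ridge length: F = V × PW = 25 × 50 = 1250 mm·m/s.
Spread over the 42 km slope with efficiency ε = 0.42: R = ε·F/W = 0.42 × 1250 / 42000 m = 1.250e-02 mm/s.
R = 1.250e-02 × 3600 = 45.0 mm/hr.

R ≈ 45.0 mm/hr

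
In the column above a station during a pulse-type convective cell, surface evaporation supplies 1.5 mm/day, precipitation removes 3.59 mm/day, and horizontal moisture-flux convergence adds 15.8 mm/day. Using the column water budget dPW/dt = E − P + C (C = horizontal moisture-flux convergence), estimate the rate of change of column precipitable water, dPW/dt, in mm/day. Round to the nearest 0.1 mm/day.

dPW/dt ≈ 13.7 mm/day

dPW/dt = E − P + C = 1.5 − 3.59 + (15.8) = 13.7 mm/day.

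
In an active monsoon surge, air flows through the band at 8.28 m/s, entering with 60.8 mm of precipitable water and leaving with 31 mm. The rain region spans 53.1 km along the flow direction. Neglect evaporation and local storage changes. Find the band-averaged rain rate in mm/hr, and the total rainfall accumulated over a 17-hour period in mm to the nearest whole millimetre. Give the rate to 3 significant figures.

Column moisture flux per unit crosswind length is F = V × PW.
Inflow: F_in = 8.28 × 60.8 = 503.424 mm·m/s
Outflow: F_out = 8.28 × 31 = 256.68 mm·m/s
Steady-state rate R = (F_in − F_out)/L = (503.424 − 256.68) / 53100 m = 4.647e-03 mm/s.
R = 4.647e-03 × 3600 = 16.7 mm/hr.
Over 17 h: total = 16.7 × 17 = 283.9 ≈ 284 mm.

R ≈ 16.7 mm/hr; total ≈ 284 mm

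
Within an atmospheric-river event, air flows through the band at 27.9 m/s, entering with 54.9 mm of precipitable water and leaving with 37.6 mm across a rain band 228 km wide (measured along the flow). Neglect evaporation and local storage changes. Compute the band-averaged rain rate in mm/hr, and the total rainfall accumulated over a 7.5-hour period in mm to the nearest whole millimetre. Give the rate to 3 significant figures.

Column moisture flux per unit crosswind length is F = V × PW.
Inflow: F_in = 27.9 × 54.9 = 1531.71 mm·m/s
Outflow: F_out = 27.9 × 37.6 = 1049.04 mm·m/s
Steady-state rate R = (F_in − F_out)/L = (1531.71 − 1049.04) / 228000 m = 2.117e-03 mm/s.
R = 2.117e-03 × 3600 = 7.62 mm/hr.
Over 7.5 h: total = 7.62 × 7.5 = 57.15 ≈ 57 mm.

R ≈ 7.62 mm/hr; total ≈ 57 mm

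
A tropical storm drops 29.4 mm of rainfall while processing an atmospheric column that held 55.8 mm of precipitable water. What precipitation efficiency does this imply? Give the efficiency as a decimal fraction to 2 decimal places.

ε ≈ 0.53

ε = rainfall / PW = 29.4 / 55.8 = 0.53.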